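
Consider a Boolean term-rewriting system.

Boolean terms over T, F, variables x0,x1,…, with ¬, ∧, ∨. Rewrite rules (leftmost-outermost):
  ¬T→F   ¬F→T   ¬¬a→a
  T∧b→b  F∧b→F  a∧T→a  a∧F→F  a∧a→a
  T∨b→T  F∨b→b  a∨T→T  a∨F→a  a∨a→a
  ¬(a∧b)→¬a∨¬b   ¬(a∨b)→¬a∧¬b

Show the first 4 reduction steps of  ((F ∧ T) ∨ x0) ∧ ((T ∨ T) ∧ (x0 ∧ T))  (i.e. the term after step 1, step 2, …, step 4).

  start: ((F ∧ T) ∨ x0) ∧ ((T ∨ T) ∧ (x0 ∧ T))
  [1] (F ∨ x0) ∧ ((T ∨ T) ∧ (x0 ∧ T))
  [2] x0 ∧ ((T ∨ T) ∧ (x0 ∧ T))
  [3] x0 ∧ (T ∧ (x0 ∧ T))
  [4] x0 ∧ (x0 ∧ T)

Answer: after 4 steps: x0 ∧ (x0 ∧ T)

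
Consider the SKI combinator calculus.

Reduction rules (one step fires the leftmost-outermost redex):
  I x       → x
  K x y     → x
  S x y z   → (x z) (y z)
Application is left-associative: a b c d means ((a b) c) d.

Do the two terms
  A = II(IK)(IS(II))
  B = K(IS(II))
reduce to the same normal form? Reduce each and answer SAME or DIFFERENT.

Term A:
  start: II(IK)(IS(II))
  [1] I(IK)(IS(II))
  [2] IK(IS(II))
  [3] K(IS(II))
  [4] K(S(II))
  [5] K(SI)

Term B:
  start: K(IS(II))
  [1] K(S(II))
  [2] K(SI)

Answer: SAME — A ⇓ K(SI), B ⇓ K(SI)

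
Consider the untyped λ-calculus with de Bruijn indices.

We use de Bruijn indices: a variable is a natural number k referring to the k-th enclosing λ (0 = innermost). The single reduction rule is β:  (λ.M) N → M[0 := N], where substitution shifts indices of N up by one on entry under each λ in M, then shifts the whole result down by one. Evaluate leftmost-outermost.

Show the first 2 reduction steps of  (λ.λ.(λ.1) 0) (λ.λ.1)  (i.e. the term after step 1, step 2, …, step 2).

Answer: after 2 steps: λ.0

Working:
  start: (λ.λ.(λ.1) 0) (λ.λ.1)
  →1  λ.(λ.1) 0
  →2  λ.0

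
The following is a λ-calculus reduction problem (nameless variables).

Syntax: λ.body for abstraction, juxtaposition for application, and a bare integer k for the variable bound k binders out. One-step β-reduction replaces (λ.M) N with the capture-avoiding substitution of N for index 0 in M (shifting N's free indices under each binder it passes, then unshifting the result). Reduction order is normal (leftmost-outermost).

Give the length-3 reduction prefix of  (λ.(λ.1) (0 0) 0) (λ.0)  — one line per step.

Answer: after 3 steps: λ.0

Derivation:
  start: (λ.(λ.1) (0 0) 0) (λ.0)
  step 1: (λ.λ.0) ((λ.0) (λ.0)) (λ.0)
  step 2: (λ.0) (λ.0)
  step 3: λ.0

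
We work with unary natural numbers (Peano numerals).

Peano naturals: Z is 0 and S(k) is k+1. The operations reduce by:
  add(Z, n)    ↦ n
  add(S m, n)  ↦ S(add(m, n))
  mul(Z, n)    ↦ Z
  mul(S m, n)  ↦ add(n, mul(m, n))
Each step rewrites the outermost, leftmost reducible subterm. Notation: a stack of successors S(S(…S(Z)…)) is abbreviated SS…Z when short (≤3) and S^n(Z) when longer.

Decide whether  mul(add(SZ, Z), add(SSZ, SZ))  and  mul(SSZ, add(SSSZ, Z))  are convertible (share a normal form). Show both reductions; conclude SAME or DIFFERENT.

Term A:
  start: mul(add(SZ, Z), add(SSZ, SZ))
  step 1: mul(S(add(Z, Z)), add(SSZ, SZ))
  step 2: add(add(SSZ, SZ), mul(add(Z, Z), add(SSZ, SZ)))
  step 3: add(S(add(SZ, SZ)), mul(add(Z, Z), add(SSZ, SZ)))
  step 4: S(add(add(SZ, SZ), mul(add(Z, Z), add(SSZ, SZ))))
  step 5: S(add(S(add(Z, SZ)), mul(add(Z, Z), add(SSZ, SZ))))
  step 6: S(S(add(add(Z, SZ), mul(add(Z, Z), add(SSZ, SZ)))))
  step 7: S(S(add(SZ, mul(add(Z, Z), add(SSZ, SZ)))))
  step 8: S(S(S(add(Z, mul(add(Z, Z), add(SSZ, SZ))))))
  step 9: S(S(S(mul(add(Z, Z), add(SSZ, SZ)))))
  step 10: S(S(S(mul(Z, add(SSZ, SZ)))))
  step 11: SSSZ

Term B:
  start: mul(SSZ, add(SSSZ, Z))
  step 1: add(add(SSSZ, Z), mul(SZ, add(SSSZ, Z)))
  step 2: add(S(add(SSZ, Z)), mul(SZ, add(SSSZ, Z)))
  step 3: S(add(add(SSZ, Z), mul(SZ, add(SSSZ, Z))))
  step 4: S(add(S(add(SZ, Z)), mul(SZ, add(SSSZ, Z))))
  step 5: S(S(add(add(SZ, Z), mul(SZ, add(SSSZ, Z)))))
  step 6: S(S(add(S(add(Z, Z)), mul(SZ, add(SSSZ, Z)))))
  step 7: S(S(S(add(add(Z, Z), mul(SZ, add(SSSZ, Z))))))
  step 8: S(S(S(add(Z, mul(SZ, add(SSSZ, Z))))))
  step 9: S(S(S(mul(SZ, add(SSSZ, Z)))))
  step 10: S(S(S(add(add(SSSZ, Z), mul(Z, add(SSSZ, Z))))))
  step 11: S(S(S(add(S(add(SSZ, Z)), mul(Z, add(SSSZ, Z))))))
  step 12: S(S(S(S(add(add(SSZ, Z), mul(Z, add(SSSZ, Z)))))))
  step 13: S(S(S(S(add(S(add(SZ, Z)), mul(Z, add(SSSZ, Z)))))))
  step 14: S(S(S(S(S(add(add(SZ, Z), mul(Z, add(SSSZ, Z))))))))
  step 15: S(S(S(S(S(add(S(add(Z, Z)), mul(Z, add(SSSZ, Z))))))))
  step 16: S(S(S(S(S(S(add(add(Z, Z), mul(Z, add(SSSZ, Z)))))))))
  step 17: S(S(S(S(S(S(add(Z, mul(Z, add(SSSZ, Z)))))))))
  step 18: S(S(S(S(S(S(mul(Z, add(SSSZ, Z))))))))
  step 19: S^6(Z)

Answer: DIFFERENT — A ⇓ SSSZ, B ⇓ S^6(Z)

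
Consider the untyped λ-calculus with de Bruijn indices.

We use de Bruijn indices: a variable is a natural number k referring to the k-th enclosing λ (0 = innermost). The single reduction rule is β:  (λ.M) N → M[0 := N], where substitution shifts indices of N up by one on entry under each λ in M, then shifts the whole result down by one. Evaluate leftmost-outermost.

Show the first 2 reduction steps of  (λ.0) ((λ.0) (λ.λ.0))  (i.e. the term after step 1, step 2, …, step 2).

Answer: after 2 steps: λ.λ.0

Working:
  start: (λ.0) ((λ.0) (λ.λ.0))
  →1  (λ.0) (λ.λ.0)
  →2  λ.λ.0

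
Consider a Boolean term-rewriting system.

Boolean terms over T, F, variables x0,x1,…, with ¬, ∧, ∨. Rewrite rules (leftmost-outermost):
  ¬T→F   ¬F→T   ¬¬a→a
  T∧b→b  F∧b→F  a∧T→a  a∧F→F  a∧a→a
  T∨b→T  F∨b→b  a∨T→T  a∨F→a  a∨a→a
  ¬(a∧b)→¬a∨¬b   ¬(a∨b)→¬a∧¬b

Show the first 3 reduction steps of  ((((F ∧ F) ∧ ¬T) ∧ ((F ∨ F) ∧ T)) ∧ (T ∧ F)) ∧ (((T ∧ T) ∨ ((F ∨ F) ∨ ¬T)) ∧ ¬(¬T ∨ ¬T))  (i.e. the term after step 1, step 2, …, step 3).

Answer: after 3 steps: (F ∧ (T ∧ F)) ∧ (((T ∧ T) ∨ ((F ∨ F) ∨ ¬T)) ∧ ¬(¬T ∨ ¬T))

Working:
  start: ((((F ∧ F) ∧ ¬T) ∧ ((F ∨ F) ∧ T)) ∧ (T ∧ F)) ∧ (((T ∧ T) ∨ ((F ∨ F) ∨ ¬T)) ∧ ¬(¬T ∨ ¬T))
  →1  (((F ∧ ¬T) ∧ ((F ∨ F) ∧ T)) ∧ (T ∧ F)) ∧ (((T ∧ T) ∨ ((F ∨ F) ∨ ¬T)) ∧ ¬(¬T ∨ ¬T))
  →2  ((F ∧ ((F ∨ F) ∧ T)) ∧ (T ∧ F)) ∧ (((T ∧ T) ∨ ((F ∨ F) ∨ ¬T)) ∧ ¬(¬T ∨ ¬T))
  →3  (F ∧ (T ∧ F)) ∧ (((T ∧ T) ∨ ((F ∨ F) ∨ ¬T)) ∧ ¬(¬T ∨ ¬T))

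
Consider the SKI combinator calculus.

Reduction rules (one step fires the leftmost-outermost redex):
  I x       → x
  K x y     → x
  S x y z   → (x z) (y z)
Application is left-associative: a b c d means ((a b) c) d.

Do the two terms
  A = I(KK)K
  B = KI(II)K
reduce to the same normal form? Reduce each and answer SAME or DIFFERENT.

Term A:
  start: I(KK)K
  →1  KKK
  →2  K

Term B:
  start: KI(II)K
  →1  IK
  →2  K

Answer: SAME — A ⇓ K, B ⇓ K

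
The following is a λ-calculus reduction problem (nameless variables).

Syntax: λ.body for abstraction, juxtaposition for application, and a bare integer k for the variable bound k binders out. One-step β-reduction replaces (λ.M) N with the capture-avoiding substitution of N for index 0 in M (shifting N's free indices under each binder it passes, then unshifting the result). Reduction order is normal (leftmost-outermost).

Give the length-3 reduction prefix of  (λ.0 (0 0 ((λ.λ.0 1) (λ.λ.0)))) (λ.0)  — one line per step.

Answer: after 3 steps: (λ.0) ((λ.λ.0 1) (λ.λ.0))

Derivation:
  start: (λ.0 (0 0 ((λ.λ.0 1) (λ.λ.0)))) (λ.0)
  step 1: (λ.0) ((λ.0) (λ.0) ((λ.λ.0 1) (λ.λ.0)))
  step 2: (λ.0) (λ.0) ((λ.λ.0 1) (λ.λ.0))
  step 3: (λ.0) ((λ.λ.0 1) (λ.λ.0))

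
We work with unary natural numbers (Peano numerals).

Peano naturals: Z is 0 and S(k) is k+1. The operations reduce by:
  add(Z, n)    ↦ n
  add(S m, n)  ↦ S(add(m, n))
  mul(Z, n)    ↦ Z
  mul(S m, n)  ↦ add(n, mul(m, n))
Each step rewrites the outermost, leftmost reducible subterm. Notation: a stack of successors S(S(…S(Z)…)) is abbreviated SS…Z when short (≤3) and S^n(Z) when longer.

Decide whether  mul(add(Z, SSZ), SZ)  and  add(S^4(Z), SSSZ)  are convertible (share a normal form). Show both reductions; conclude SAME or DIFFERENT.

Term A:
  start: mul(add(Z, SSZ), SZ)
  step 1: mul(SSZ, SZ)
  step 2: add(SZ, mul(SZ, SZ))
  step 3: S(add(Z, mul(SZ, SZ)))
  step 4: S(mul(SZ, SZ))
  step 5: S(add(SZ, mul(Z, SZ)))
  step 6: S(S(add(Z, mul(Z, SZ))))
  step 7: S(S(mul(Z, SZ)))
  step 8: SSZ

Term B:
  start: add(S^4(Z), SSSZ)
  step 1: S(add(SSSZ, SSSZ))
  step 2: S(S(add(SSZ, SSSZ)))
  step 3: S(S(S(add(SZ, SSSZ))))
  step 4: S(S(S(S(add(Z, SSSZ)))))
  step 5: S^7(Z)

Answer: DIFFERENT — A ⇓ SSZ, B ⇓ S^7(Z)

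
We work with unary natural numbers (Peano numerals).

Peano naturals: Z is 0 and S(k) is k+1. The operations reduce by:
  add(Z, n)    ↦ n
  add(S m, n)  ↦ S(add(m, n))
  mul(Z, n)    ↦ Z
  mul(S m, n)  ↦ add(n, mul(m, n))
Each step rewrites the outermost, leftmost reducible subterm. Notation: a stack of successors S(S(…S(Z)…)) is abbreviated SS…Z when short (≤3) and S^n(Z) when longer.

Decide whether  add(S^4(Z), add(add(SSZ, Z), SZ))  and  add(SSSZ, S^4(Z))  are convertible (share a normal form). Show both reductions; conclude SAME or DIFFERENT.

Answer: SAME — A ⇓ S^7(Z), B ⇓ S^7(Z)

Reduction:
Term A:
  start: add(S^4(Z), add(add(SSZ, Z), SZ))
  [1] S(add(SSSZ, add(add(SSZ, Z), SZ)))
  [2] S(S(add(SSZ, add(add(SSZ, Z), SZ))))
  [3] S(S(S(add(SZ, add(add(SSZ, Z), SZ)))))
  [4] S(S(S(S(add(Z, add(add(SSZ, Z), SZ))))))
  [5] S(S(S(S(add(add(SSZ, Z), SZ)))))
  [6] S(S(S(S(add(S(add(SZ, Z)), SZ)))))
  [7] S(S(S(S(S(add(add(SZ, Z), SZ))))))
  [8] S(S(S(S(S(add(S(add(Z, Z)), SZ))))))
  [9] S(S(S(S(S(S(add(add(Z, Z), SZ)))))))
  [10] S(S(S(S(S(S(add(Z, SZ)))))))
  [11] S^7(Z)

Term B:
  start: add(SSSZ, S^4(Z))
  [1] S(add(SSZ, S^4(Z)))
  [2] S(S(add(SZ, S^4(Z))))
  [3] S(S(S(add(Z, S^4(Z)))))
  [4] S^7(Z)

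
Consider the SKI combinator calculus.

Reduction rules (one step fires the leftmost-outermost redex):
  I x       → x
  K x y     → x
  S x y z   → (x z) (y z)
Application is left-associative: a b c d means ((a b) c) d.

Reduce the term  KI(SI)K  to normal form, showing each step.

Answer: normal form = K  (in 2 steps)

Derivation:
  start: KI(SI)K
  [1] IK
  [2] K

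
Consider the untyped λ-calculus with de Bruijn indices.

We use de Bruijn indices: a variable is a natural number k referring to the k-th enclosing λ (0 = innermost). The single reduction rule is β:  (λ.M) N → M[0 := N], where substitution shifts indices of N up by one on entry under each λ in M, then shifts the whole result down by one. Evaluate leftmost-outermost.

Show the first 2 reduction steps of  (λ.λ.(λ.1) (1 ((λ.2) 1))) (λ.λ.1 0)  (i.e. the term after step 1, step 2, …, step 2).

  start: (λ.λ.(λ.1) (1 ((λ.2) 1))) (λ.λ.1 0)
  →1  λ.(λ.1) ((λ.λ.1 0) ((λ.λ.λ.1 0) (λ.λ.1 0)))
  →2  λ.0

Answer: after 2 steps: λ.0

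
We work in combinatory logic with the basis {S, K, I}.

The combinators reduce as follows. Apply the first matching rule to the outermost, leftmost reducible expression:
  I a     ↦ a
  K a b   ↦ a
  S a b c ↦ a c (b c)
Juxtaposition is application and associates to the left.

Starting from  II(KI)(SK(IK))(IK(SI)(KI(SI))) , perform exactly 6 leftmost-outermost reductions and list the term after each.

Answer: after 6 steps: SI

Derivation:
  start: II(KI)(SK(IK))(IK(SI)(KI(SI)))
  [1] I(KI)(SK(IK))(IK(SI)(KI(SI)))
  [2] KI(SK(IK))(IK(SI)(KI(SI)))
  [3] I(IK(SI)(KI(SI)))
  [4] IK(SI)(KI(SI))
  [5] K(SI)(KI(SI))
  [6] SI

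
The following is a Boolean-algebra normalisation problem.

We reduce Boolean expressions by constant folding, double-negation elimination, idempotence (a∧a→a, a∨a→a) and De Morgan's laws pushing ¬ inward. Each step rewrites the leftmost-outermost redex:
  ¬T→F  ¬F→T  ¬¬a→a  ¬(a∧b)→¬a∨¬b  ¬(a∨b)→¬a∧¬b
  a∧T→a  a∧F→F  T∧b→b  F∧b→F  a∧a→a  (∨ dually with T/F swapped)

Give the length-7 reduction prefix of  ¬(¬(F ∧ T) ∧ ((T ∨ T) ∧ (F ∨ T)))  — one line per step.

  start: ¬(¬(F ∧ T) ∧ ((T ∨ T) ∧ (F ∨ T)))
  [1] ¬¬(F ∧ T) ∨ ¬((T ∨ T) ∧ (F ∨ T))
  [2] (F ∧ T) ∨ ¬((T ∨ T) ∧ (F ∨ T))
  [3] F ∨ ¬((T ∨ T) ∧ (F ∨ T))
  [4] ¬((T ∨ T) ∧ (F ∨ T))
  [5] ¬(T ∨ T) ∨ ¬(F ∨ T)
  [6] (¬T ∧ ¬T) ∨ ¬(F ∨ T)
  [7] ¬T ∨ ¬(F ∨ T)

Answer: after 7 steps: ¬T ∨ ¬(F ∨ T)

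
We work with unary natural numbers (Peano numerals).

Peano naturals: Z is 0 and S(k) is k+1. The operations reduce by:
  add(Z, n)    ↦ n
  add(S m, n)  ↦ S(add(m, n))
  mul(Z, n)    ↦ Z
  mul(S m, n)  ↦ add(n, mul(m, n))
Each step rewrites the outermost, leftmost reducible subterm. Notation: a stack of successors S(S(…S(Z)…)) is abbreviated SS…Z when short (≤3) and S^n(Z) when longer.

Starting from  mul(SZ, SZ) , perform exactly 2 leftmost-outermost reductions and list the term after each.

Answer: after 2 steps: S(add(Z, mul(Z, SZ)))

Derivation:
  start: mul(SZ, SZ)
  [1] add(SZ, mul(Z, SZ))
  [2] S(add(Z, mul(Z, SZ)))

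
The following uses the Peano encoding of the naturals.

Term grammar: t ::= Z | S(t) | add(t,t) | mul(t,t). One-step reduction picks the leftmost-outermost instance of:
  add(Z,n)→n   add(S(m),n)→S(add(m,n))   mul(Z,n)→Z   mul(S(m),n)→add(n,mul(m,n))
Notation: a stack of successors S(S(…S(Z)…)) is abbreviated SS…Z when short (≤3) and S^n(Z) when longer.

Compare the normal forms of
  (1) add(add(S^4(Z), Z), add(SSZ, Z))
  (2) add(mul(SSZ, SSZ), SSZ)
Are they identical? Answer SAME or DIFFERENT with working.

Term A:
  start: add(add(S^4(Z), Z), add(SSZ, Z))
  step 1: add(S(add(SSSZ, Z)), add(SSZ, Z))
  step 2: S(add(add(SSSZ, Z), add(SSZ, Z)))
  step 3: S(add(S(add(SSZ, Z)), add(SSZ, Z)))
  step 4: S(S(add(add(SSZ, Z), add(SSZ, Z))))
  step 5: S(S(add(S(add(SZ, Z)), add(SSZ, Z))))
  step 6: S(S(S(add(add(SZ, Z), add(SSZ, Z)))))
  step 7: S(S(S(add(S(add(Z, Z)), add(SSZ, Z)))))
  step 8: S(S(S(S(add(add(Z, Z), add(SSZ, Z))))))
  step 9: S(S(S(S(add(Z, add(SSZ, Z))))))
  step 10: S(S(S(S(add(SSZ, Z)))))
  step 11: S(S(S(S(S(add(SZ, Z))))))
  step 12: S(S(S(S(S(S(add(Z, Z)))))))
  step 13: S^6(Z)

Term B:
  start: add(mul(SSZ, SSZ), SSZ)
  step 1: add(add(SSZ, mul(SZ, SSZ)), SSZ)
  step 2: add(S(add(SZ, mul(SZ, SSZ))), SSZ)
  step 3: S(add(add(SZ, mul(SZ, SSZ)), SSZ))
  step 4: S(add(S(add(Z, mul(SZ, SSZ))), SSZ))
  step 5: S(S(add(add(Z, mul(SZ, SSZ)), SSZ)))
  step 6: S(S(add(mul(SZ, SSZ), SSZ)))
  step 7: S(S(add(add(SSZ, mul(Z, SSZ)), SSZ)))
  step 8: S(S(add(S(add(SZ, mul(Z, SSZ))), SSZ)))
  step 9: S(S(S(add(add(SZ, mul(Z, SSZ)), SSZ))))
  step 10: S(S(S(add(S(add(Z, mul(Z, SSZ))), SSZ))))
  step 11: S(S(S(S(add(add(Z, mul(Z, SSZ)), SSZ)))))
  step 12: S(S(S(S(add(mul(Z, SSZ), SSZ)))))
  step 13: S(S(S(S(add(Z, SSZ)))))
  step 14: S^6(Z)

Answer: SAME — A ⇓ S^6(Z), B ⇓ S^6(Z)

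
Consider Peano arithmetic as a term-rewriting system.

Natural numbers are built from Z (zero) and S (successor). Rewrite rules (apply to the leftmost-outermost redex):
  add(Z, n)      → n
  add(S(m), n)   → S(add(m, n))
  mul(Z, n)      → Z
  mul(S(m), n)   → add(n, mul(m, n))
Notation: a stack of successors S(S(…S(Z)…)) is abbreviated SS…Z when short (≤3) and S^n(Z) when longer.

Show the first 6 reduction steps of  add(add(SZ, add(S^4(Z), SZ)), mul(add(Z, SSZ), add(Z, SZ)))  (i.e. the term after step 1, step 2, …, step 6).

Answer: after 6 steps: S(S(add(S(add(SSZ, SZ)), mul(add(Z, SSZ), add(Z, SZ)))))

Working:
  start: add(add(SZ, add(S^4(Z), SZ)), mul(add(Z, SSZ), add(Z, SZ)))
  →1  add(S(add(Z, add(S^4(Z), SZ))), mul(add(Z, SSZ), add(Z, SZ)))
  →2  S(add(add(Z, add(S^4(Z), SZ)), mul(add(Z, SSZ), add(Z, SZ))))
  →3  S(add(add(S^4(Z), SZ), mul(add(Z, SSZ), add(Z, SZ))))
  →4  S(add(S(add(SSSZ, SZ)), mul(add(Z, SSZ), add(Z, SZ))))
  →5  S(S(add(add(SSSZ, SZ), mul(add(Z, SSZ), add(Z, SZ)))))
  →6  S(S(add(S(add(SSZ, SZ)), mul(add(Z, SSZ), add(Z, SZ)))))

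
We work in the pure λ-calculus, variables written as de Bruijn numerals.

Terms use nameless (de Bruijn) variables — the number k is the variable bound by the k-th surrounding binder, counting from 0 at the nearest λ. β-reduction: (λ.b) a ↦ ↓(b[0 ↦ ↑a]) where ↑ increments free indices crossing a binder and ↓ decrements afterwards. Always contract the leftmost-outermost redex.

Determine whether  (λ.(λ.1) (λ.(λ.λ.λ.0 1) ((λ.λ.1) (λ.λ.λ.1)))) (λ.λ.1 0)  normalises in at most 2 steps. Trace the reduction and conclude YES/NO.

Answer: YES — reaches normal form λ.λ.1 0 in 2 ≤ 2 steps

Working:
  start: (λ.(λ.1) (λ.(λ.λ.λ.0 1) ((λ.λ.1) (λ.λ.λ.1)))) (λ.λ.1 0)
  [1] (λ.λ.λ.1 0) (λ.(λ.λ.λ.0 1) ((λ.λ.1) (λ.λ.λ.1)))
  [2] λ.λ.1 0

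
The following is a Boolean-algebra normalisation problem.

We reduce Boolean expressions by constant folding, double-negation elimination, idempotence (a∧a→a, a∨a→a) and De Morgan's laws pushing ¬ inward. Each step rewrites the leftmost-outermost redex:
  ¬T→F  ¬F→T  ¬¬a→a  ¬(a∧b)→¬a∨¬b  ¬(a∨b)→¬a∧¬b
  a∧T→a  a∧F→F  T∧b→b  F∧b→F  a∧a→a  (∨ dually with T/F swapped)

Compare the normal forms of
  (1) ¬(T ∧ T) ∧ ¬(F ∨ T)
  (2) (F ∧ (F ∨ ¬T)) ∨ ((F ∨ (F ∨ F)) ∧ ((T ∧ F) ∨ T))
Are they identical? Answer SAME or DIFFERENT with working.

Answer: SAME — A ⇓ F, B ⇓ F

Derivation:
Term A:
  start: ¬(T ∧ T) ∧ ¬(F ∨ T)
  step 1: (¬T ∨ ¬T) ∧ ¬(F ∨ T)
  step 2: ¬T ∧ ¬(F ∨ T)
  step 3: F ∧ ¬(F ∨ T)
  step 4: F

Term B:
  start: (F ∧ (F ∨ ¬T)) ∨ ((F ∨ (F ∨ F)) ∧ ((T ∧ F) ∨ T))
  step 1: F ∨ ((F ∨ (F ∨ F)) ∧ ((T ∧ F) ∨ T))
  step 2: (F ∨ (F ∨ F)) ∧ ((T ∧ F) ∨ T)
  step 3: (F ∨ F) ∧ ((T ∧ F) ∨ T)
  step 4: F ∧ ((T ∧ F) ∨ T)
  step 5: F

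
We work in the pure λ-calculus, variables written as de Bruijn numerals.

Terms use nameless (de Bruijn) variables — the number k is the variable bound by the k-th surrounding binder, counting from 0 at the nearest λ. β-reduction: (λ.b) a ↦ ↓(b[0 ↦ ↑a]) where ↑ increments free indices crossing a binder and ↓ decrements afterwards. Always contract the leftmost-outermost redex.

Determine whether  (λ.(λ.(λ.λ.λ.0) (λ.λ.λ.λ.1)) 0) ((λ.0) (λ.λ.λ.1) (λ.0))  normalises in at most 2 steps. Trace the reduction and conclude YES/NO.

Answer: NO — after 2 steps the term is (λ.λ.λ.0) (λ.λ.λ.λ.1), not yet normal

Working:
  start: (λ.(λ.(λ.λ.λ.0) (λ.λ.λ.λ.1)) 0) ((λ.0) (λ.λ.λ.1) (λ.0))
  →1  (λ.(λ.λ.λ.0) (λ.λ.λ.λ.1)) ((λ.0) (λ.λ.λ.1) (λ.0))
  →2  (λ.λ.λ.0) (λ.λ.λ.λ.1)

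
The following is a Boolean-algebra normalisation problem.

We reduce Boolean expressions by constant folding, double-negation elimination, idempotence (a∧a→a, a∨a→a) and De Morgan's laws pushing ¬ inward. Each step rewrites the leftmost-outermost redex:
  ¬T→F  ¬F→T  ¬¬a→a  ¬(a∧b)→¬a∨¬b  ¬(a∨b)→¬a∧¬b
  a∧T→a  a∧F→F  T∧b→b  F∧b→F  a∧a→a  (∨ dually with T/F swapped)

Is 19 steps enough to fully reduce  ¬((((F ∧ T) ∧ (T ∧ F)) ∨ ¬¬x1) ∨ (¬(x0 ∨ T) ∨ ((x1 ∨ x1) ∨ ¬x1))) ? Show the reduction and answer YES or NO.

  start: ¬((((F ∧ T) ∧ (T ∧ F)) ∨ ¬¬x1) ∨ (¬(x0 ∨ T) ∨ ((x1 ∨ x1) ∨ ¬x1)))
  →1  ¬(((F ∧ T) ∧ (T ∧ F)) ∨ ¬¬x1) ∧ ¬(¬(x0 ∨ T) ∨ ((x1 ∨ x1) ∨ ¬x1))
  →2  (¬((F ∧ T) ∧ (T ∧ F)) ∧ ¬¬¬x1) ∧ ¬(¬(x0 ∨ T) ∨ ((x1 ∨ x1) ∨ ¬x1))
  →3  ((¬(F ∧ T) ∨ ¬(T ∧ F)) ∧ ¬¬¬x1) ∧ ¬(¬(x0 ∨ T) ∨ ((x1 ∨ x1) ∨ ¬x1))
  →4  (((¬F ∨ ¬T) ∨ ¬(T ∧ F)) ∧ ¬¬¬x1) ∧ ¬(¬(x0 ∨ T) ∨ ((x1 ∨ x1) ∨ ¬x1))
  →5  (((T ∨ ¬T) ∨ ¬(T ∧ F)) ∧ ¬¬¬x1) ∧ ¬(¬(x0 ∨ T) ∨ ((x1 ∨ x1) ∨ ¬x1))
  →6  ((T ∨ ¬(T ∧ F)) ∧ ¬¬¬x1) ∧ ¬(¬(x0 ∨ T) ∨ ((x1 ∨ x1) ∨ ¬x1))
  →7  (T ∧ ¬¬¬x1) ∧ ¬(¬(x0 ∨ T) ∨ ((x1 ∨ x1) ∨ ¬x1))
  →8  ¬¬¬x1 ∧ ¬(¬(x0 ∨ T) ∨ ((x1 ∨ x1) ∨ ¬x1))
  →9  ¬x1 ∧ ¬(¬(x0 ∨ T) ∨ ((x1 ∨ x1) ∨ ¬x1))
  →10  ¬x1 ∧ (¬¬(x0 ∨ T) ∧ ¬((x1 ∨ x1) ∨ ¬x1))
  →11  ¬x1 ∧ ((x0 ∨ T) ∧ ¬((x1 ∨ x1) ∨ ¬x1))
  →12  ¬x1 ∧ (T ∧ ¬((x1 ∨ x1) ∨ ¬x1))
  →13  ¬x1 ∧ ¬((x1 ∨ x1) ∨ ¬x1)
  →14  ¬x1 ∧ (¬(x1 ∨ x1) ∧ ¬¬x1)
  →15  ¬x1 ∧ ((¬x1 ∧ ¬x1) ∧ ¬¬x1)
  →16  ¬x1 ∧ (¬x1 ∧ ¬¬x1)
  →17  ¬x1 ∧ (¬x1 ∧ x1)

Answer: YES — reaches normal form ¬x1 ∧ (¬x1 ∧ x1) in 17 ≤ 19 steps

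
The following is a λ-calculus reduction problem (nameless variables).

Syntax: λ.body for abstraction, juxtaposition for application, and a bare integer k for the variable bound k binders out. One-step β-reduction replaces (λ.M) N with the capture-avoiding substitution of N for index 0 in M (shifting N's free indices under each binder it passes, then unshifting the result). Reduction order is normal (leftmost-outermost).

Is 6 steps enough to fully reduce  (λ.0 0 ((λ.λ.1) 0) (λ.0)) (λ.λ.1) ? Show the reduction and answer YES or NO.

Answer: YES — reaches normal form λ.λ.0 in 4 ≤ 6 steps

Reduction:
  start: (λ.0 0 ((λ.λ.1) 0) (λ.0)) (λ.λ.1)
  →1  (λ.λ.1) (λ.λ.1) ((λ.λ.1) (λ.λ.1)) (λ.0)
  →2  (λ.λ.λ.1) ((λ.λ.1) (λ.λ.1)) (λ.0)
  →3  (λ.λ.1) (λ.0)
  →4  λ.λ.0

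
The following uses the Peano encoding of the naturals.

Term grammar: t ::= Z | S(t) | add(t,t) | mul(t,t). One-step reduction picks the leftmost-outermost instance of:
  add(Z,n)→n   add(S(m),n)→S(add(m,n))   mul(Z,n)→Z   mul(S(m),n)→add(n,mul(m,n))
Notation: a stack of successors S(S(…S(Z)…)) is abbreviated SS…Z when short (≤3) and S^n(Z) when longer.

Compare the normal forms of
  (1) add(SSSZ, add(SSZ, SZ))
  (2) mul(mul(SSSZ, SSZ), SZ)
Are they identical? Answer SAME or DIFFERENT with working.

Term A:
  start: add(SSSZ, add(SSZ, SZ))
  [1] S(add(SSZ, add(SSZ, SZ)))
  [2] S(S(add(SZ, add(SSZ, SZ))))
  [3] S(S(S(add(Z, add(SSZ, SZ)))))
  [4] S(S(S(add(SSZ, SZ))))
  [5] S(S(S(S(add(SZ, SZ)))))
  [6] S(S(S(S(S(add(Z, SZ))))))
  [7] S^6(Z)

Term B:
  start: mul(mul(SSSZ, SSZ), SZ)
  [1] mul(add(SSZ, mul(SSZ, SSZ)), SZ)
  [2] mul(S(add(SZ, mul(SSZ, SSZ))), SZ)
  [3] add(SZ, mul(add(SZ, mul(SSZ, SSZ)), SZ))
  [4] S(add(Z, mul(add(SZ, mul(SSZ, SSZ)), SZ)))
  [5] S(mul(add(SZ, mul(SSZ, SSZ)), SZ))
  [6] S(mul(S(add(Z, mul(SSZ, SSZ))), SZ))
  [7] S(add(SZ, mul(add(Z, mul(SSZ, SSZ)), SZ)))
  [8] S(S(add(Z, mul(add(Z, mul(SSZ, SSZ)), SZ))))
  [9] S(S(mul(add(Z, mul(SSZ, SSZ)), SZ)))
  [10] S(S(mul(mul(SSZ, SSZ), SZ)))
  [11] S(S(mul(add(SSZ, mul(SZ, SSZ)), SZ)))
  [12] S(S(mul(S(add(SZ, mul(SZ, SSZ))), SZ)))
  [13] S(S(add(SZ, mul(add(SZ, mul(SZ, SSZ)), SZ))))
  [14] S(S(S(add(Z, mul(add(SZ, mul(SZ, SSZ)), SZ)))))
  [15] S(S(S(mul(add(SZ, mul(SZ, SSZ)), SZ))))
  [16] S(S(S(mul(S(add(Z, mul(SZ, SSZ))), SZ))))
  [17] S(S(S(add(SZ, mul(add(Z, mul(SZ, SSZ)), SZ)))))
  [18] S(S(S(S(add(Z, mul(add(Z, mul(SZ, SSZ)), SZ))))))
  [19] S(S(S(S(mul(add(Z, mul(SZ, SSZ)), SZ)))))
  [20] S(S(S(S(mul(mul(SZ, SSZ), SZ)))))
  [21] S(S(S(S(mul(add(SSZ, mul(Z, SSZ)), SZ)))))
  [22] S(S(S(S(mul(S(add(SZ, mul(Z, SSZ))), SZ)))))
  [23] S(S(S(S(add(SZ, mul(add(SZ, mul(Z, SSZ)), SZ))))))
  [24] S(S(S(S(S(add(Z, mul(add(SZ, mul(Z, SSZ)), SZ)))))))
  [25] S(S(S(S(S(mul(add(SZ, mul(Z, SSZ)), SZ))))))
  [26] S(S(S(S(S(mul(S(add(Z, mul(Z, SSZ))), SZ))))))
  [27] S(S(S(S(S(add(SZ, mul(add(Z, mul(Z, SSZ)), SZ)))))))
  [28] S(S(S(S(S(S(add(Z, mul(add(Z, mul(Z, SSZ)), SZ))))))))
  [29] S(S(S(S(S(S(mul(add(Z, mul(Z, SSZ)), SZ)))))))
  [30] S(S(S(S(S(S(mul(mul(Z, SSZ), SZ)))))))
  [31] S(S(S(S(S(S(mul(Z, SZ)))))))
  [32] S^6(Z)

Answer: SAME — A ⇓ S^6(Z), B ⇓ S^6(Z)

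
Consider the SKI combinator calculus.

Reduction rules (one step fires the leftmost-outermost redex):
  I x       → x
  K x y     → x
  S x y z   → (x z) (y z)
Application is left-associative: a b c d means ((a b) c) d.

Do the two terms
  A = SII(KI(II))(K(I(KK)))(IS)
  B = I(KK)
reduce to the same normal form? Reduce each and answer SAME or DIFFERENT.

Term A:
  start: SII(KI(II))(K(I(KK)))(IS)
  [1] I(KI(II))(I(KI(II)))(K(I(KK)))(IS)
  [2] KI(II)(I(KI(II)))(K(I(KK)))(IS)
  [3] I(I(KI(II)))(K(I(KK)))(IS)
  [4] I(KI(II))(K(I(KK)))(IS)
  [5] KI(II)(K(I(KK)))(IS)
  [6] I(K(I(KK)))(IS)
  [7] K(I(KK))(IS)
  [8] I(KK)
  [9] KK

Term B:
  start: I(KK)
  [1] KK

Answer: SAME — A ⇓ KK, B ⇓ KK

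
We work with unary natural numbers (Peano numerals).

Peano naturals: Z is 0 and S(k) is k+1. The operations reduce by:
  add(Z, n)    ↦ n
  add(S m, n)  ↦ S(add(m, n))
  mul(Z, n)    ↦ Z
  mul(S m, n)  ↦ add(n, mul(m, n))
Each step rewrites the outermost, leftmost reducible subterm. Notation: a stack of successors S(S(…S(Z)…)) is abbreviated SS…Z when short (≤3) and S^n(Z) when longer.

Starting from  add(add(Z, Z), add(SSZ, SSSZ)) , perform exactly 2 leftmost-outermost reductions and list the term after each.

Answer: after 2 steps: add(SSZ, SSSZ)

Derivation:
  start: add(add(Z, Z), add(SSZ, SSSZ))
  [1] add(Z, add(SSZ, SSSZ))
  [2] add(SSZ, SSSZ)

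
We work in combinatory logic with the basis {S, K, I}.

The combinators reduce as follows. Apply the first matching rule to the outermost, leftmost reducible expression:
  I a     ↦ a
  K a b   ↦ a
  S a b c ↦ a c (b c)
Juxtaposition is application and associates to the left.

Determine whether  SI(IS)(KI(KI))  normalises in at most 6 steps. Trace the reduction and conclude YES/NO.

  start: SI(IS)(KI(KI))
  →1  I(KI(KI))(IS(KI(KI)))
  →2  KI(KI)(IS(KI(KI)))
  →3  I(IS(KI(KI)))
  →4  IS(KI(KI))
  →5  S(KI(KI))
  →6  SI

Answer: YES — reaches normal form SI in 6 ≤ 6 steps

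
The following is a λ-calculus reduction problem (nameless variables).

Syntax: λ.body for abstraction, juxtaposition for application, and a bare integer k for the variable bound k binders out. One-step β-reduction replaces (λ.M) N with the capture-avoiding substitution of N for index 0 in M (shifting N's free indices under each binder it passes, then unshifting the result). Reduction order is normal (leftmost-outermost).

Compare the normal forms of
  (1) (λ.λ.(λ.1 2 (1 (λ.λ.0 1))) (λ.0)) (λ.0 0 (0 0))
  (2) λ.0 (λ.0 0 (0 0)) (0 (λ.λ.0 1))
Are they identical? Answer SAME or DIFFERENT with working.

Answer: SAME — A ⇓ λ.0 (λ.0 0 (0 0)) (0 (λ.λ.0 1)), B ⇓ λ.0 (λ.0 0 (0 0)) (0 (λ.λ.0 1))

Working:
Term A:
  start: (λ.λ.(λ.1 2 (1 (λ.λ.0 1))) (λ.0)) (λ.0 0 (0 0))
  step 1: λ.(λ.1 (λ.0 0 (0 0)) (1 (λ.λ.0 1))) (λ.0)
  step 2: λ.0 (λ.0 0 (0 0)) (0 (λ.λ.0 1))

Term B:
  start: λ.0 (λ.0 0 (0 0)) (0 (λ.λ.0 1))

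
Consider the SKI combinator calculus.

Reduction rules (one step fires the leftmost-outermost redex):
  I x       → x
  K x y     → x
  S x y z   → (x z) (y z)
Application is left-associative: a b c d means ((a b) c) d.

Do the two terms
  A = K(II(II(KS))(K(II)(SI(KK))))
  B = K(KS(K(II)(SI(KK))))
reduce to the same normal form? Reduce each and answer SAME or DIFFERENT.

Answer: SAME — A ⇓ KS, B ⇓ KS

Working:
Term A:
  start: K(II(II(KS))(K(II)(SI(KK))))
  →1  K(I(II(KS))(K(II)(SI(KK))))
  →2  K(II(KS)(K(II)(SI(KK))))
  →3  K(I(KS)(K(II)(SI(KK))))
  →4  K(KS(K(II)(SI(KK))))
  →5  KS

Term B:
  start: K(KS(K(II)(SI(KK))))
  →1  KS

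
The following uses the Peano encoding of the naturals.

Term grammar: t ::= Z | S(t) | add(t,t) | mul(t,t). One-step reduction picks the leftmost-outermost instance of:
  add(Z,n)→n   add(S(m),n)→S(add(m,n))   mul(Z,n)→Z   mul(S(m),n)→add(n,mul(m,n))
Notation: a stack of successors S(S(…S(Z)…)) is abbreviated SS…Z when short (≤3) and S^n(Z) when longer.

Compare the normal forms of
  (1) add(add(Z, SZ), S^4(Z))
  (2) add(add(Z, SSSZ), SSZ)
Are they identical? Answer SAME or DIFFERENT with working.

Term A:
  start: add(add(Z, SZ), S^4(Z))
  step 1: add(SZ, S^4(Z))
  step 2: S(add(Z, S^4(Z)))
  step 3: S^5(Z)

Term B:
  start: add(add(Z, SSSZ), SSZ)
  step 1: add(SSSZ, SSZ)
  step 2: S(add(SSZ, SSZ))
  step 3: S(S(add(SZ, SSZ)))
  step 4: S(S(S(add(Z, SSZ))))
  step 5: S^5(Z)

Answer: SAME — A ⇓ S^5(Z), B ⇓ S^5(Z)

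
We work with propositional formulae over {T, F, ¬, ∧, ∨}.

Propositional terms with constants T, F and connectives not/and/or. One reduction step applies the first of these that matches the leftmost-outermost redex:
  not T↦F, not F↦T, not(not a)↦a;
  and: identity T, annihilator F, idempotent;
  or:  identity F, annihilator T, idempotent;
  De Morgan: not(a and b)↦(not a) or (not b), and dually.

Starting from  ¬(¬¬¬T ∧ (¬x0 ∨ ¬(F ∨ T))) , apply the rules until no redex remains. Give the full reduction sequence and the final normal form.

  start: ¬(¬¬¬T ∧ (¬x0 ∨ ¬(F ∨ T)))
  [1] ¬¬¬¬T ∨ ¬(¬x0 ∨ ¬(F ∨ T))
  [2] ¬¬T ∨ ¬(¬x0 ∨ ¬(F ∨ T))
  [3] T ∨ ¬(¬x0 ∨ ¬(F ∨ T))
  [4] T

Answer: normal form = T  (in 4 steps)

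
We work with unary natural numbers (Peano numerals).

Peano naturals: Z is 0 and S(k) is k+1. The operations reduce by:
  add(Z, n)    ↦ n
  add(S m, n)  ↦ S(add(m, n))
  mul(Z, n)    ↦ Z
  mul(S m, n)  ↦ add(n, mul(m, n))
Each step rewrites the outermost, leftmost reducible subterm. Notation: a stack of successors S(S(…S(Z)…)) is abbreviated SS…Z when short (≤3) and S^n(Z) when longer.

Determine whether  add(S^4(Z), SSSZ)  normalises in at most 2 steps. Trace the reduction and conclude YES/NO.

  start: add(S^4(Z), SSSZ)
  →1  S(add(SSSZ, SSSZ))
  →2  S(S(add(SSZ, SSSZ)))

Answer: NO — after 2 steps the term is S(S(add(SSZ, SSSZ))), not yet normal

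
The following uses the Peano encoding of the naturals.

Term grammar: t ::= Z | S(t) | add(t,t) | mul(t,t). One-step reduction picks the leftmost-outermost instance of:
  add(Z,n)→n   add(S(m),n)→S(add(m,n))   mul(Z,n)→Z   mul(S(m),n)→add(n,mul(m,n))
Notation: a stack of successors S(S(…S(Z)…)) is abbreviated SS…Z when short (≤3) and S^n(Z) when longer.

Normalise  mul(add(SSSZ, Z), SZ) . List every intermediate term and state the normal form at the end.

  start: mul(add(SSSZ, Z), SZ)
  [1] mul(S(add(SSZ, Z)), SZ)
  [2] add(SZ, mul(add(SSZ, Z), SZ))
  [3] S(add(Z, mul(add(SSZ, Z), SZ)))
  [4] S(mul(add(SSZ, Z), SZ))
  [5] S(mul(S(add(SZ, Z)), SZ))
  [6] S(add(SZ, mul(add(SZ, Z), SZ)))
  [7] S(S(add(Z, mul(add(SZ, Z), SZ))))
  [8] S(S(mul(add(SZ, Z), SZ)))
  [9] S(S(mul(S(add(Z, Z)), SZ)))
  [10] S(S(add(SZ, mul(add(Z, Z), SZ))))
  [11] S(S(S(add(Z, mul(add(Z, Z), SZ)))))
  [12] S(S(S(mul(add(Z, Z), SZ))))
  [13] S(S(S(mul(Z, SZ))))
  [14] SSSZ

Answer: normal form = SSSZ  (in 14 steps)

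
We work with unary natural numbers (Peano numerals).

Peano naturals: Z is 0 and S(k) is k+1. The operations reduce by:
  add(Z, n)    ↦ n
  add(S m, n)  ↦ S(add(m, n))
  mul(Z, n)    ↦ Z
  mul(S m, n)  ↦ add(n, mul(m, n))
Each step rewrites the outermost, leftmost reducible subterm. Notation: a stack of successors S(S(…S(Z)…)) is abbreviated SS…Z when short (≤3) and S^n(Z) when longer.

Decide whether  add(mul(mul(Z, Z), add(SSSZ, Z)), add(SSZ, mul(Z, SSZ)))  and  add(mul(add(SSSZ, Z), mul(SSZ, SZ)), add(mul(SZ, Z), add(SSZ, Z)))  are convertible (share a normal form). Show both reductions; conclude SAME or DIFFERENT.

Answer: DIFFERENT — A ⇓ SSZ, B ⇓ S^8(Z)

Reduction:
Term A:
  start: add(mul(mul(Z, Z), add(SSSZ, Z)), add(SSZ, mul(Z, SSZ)))
  →1  add(mul(Z, add(SSSZ, Z)), add(SSZ, mul(Z, SSZ)))
  →2  add(Z, add(SSZ, mul(Z, SSZ)))
  →3  add(SSZ, mul(Z, SSZ))
  →4  S(add(SZ, mul(Z, SSZ)))
  →5  S(S(add(Z, mul(Z, SSZ))))
  →6  S(S(mul(Z, SSZ)))
  →7  SSZ

Term B:
  start: add(mul(add(SSSZ, Z), mul(SSZ, SZ)), add(mul(SZ, Z), add(SSZ, Z)))
  →1  add(mul(S(add(SSZ, Z)), mul(SSZ, SZ)), add(mul(SZ, Z), add(SSZ, Z)))
  →2  add(add(mul(SSZ, SZ), mul(add(SSZ, Z), mul(SSZ, SZ))), add(mul(SZ, Z), add(SSZ, Z)))
  →3  add(add(add(SZ, mul(SZ, SZ)), mul(add(SSZ, Z), mul(SSZ, SZ))), add(mul(SZ, Z), add(SSZ, Z)))
  →4  add(add(S(add(Z, mul(SZ, SZ))), mul(add(SSZ, Z), mul(SSZ, SZ))), add(mul(SZ, Z), add(SSZ, Z)))
  →5  add(S(add(add(Z, mul(SZ, SZ)), mul(add(SSZ, Z), mul(SSZ, SZ)))), add(mul(SZ, Z), add(SSZ, Z)))
  →6  S(add(add(add(Z, mul(SZ, SZ)), mul(add(SSZ, Z), mul(SSZ, SZ))), add(mul(SZ, Z), add(SSZ, Z))))
  →7  S(add(add(mul(SZ, SZ), mul(add(SSZ, Z), mul(SSZ, SZ))), add(mul(SZ, Z), add(SSZ, Z))))
  →8  S(add(add(add(SZ, mul(Z, SZ)), mul(add(SSZ, Z), mul(SSZ, SZ))), add(mul(SZ, Z), add(SSZ, Z))))
  →9  S(add(add(S(add(Z, mul(Z, SZ))), mul(add(SSZ, Z), mul(SSZ, SZ))), add(mul(SZ, Z), add(SSZ, Z))))
  →10  S(add(S(add(add(Z, mul(Z, SZ)), mul(add(SSZ, Z), mul(SSZ, SZ)))), add(mul(SZ, Z), add(SSZ, Z))))
  →11  S(S(add(add(add(Z, mul(Z, SZ)), mul(add(SSZ, Z), mul(SSZ, SZ))), add(mul(SZ, Z), add(SSZ, Z)))))
  →12  S(S(add(add(mul(Z, SZ), mul(add(SSZ, Z), mul(SSZ, SZ))), add(mul(SZ, Z), add(SSZ, Z)))))
  →13  S(S(add(add(Z, mul(add(SSZ, Z), mul(SSZ, SZ))), add(mul(SZ, Z), add(SSZ, Z)))))
  →14  S(S(add(mul(add(SSZ, Z), mul(SSZ, SZ)), add(mul(SZ, Z), add(SSZ, Z)))))
  →15  S(S(add(mul(S(add(SZ, Z)), mul(SSZ, SZ)), add(mul(SZ, Z), add(SSZ, Z)))))
  →16  S(S(add(add(mul(SSZ, SZ), mul(add(SZ, Z), mul(SSZ, SZ))), add(mul(SZ, Z), add(SSZ, Z)))))
  →17  S(S(add(add(add(SZ, mul(SZ, SZ)), mul(add(SZ, Z), mul(SSZ, SZ))), add(mul(SZ, Z), add(SSZ, Z)))))
  →18  S(S(add(add(S(add(Z, mul(SZ, SZ))), mul(add(SZ, Z), mul(SSZ, SZ))), add(mul(SZ, Z), add(SSZ, Z)))))
  →19  S(S(add(S(add(add(Z, mul(SZ, SZ)), mul(add(SZ, Z), mul(SSZ, SZ)))), add(mul(SZ, Z), add(SSZ, Z)))))
  →20  S(S(S(add(add(add(Z, mul(SZ, SZ)), mul(add(SZ, Z), mul(SSZ, SZ))), add(mul(SZ, Z), add(SSZ, Z))))))
  →21  S(S(S(add(add(mul(SZ, SZ), mul(add(SZ, Z), mul(SSZ, SZ))), add(mul(SZ, Z), add(SSZ, Z))))))
  →22  S(S(S(add(add(add(SZ, mul(Z, SZ)), mul(add(SZ, Z), mul(SSZ, SZ))), add(mul(SZ, Z), add(SSZ, Z))))))
  →23  S(S(S(add(add(S(add(Z, mul(Z, SZ))), mul(add(SZ, Z), mul(SSZ, SZ))), add(mul(SZ, Z), add(SSZ, Z))))))
  →24  S(S(S(add(S(add(add(Z, mul(Z, SZ)), mul(add(SZ, Z), mul(SSZ, SZ)))), add(mul(SZ, Z), add(SSZ, Z))))))
  →25  S(S(S(S(add(add(add(Z, mul(Z, SZ)), mul(add(SZ, Z), mul(SSZ, SZ))), add(mul(SZ, Z), add(SSZ, Z)))))))
  →26  S(S(S(S(add(add(mul(Z, SZ), mul(add(SZ, Z), mul(SSZ, SZ))), add(mul(SZ, Z), add(SSZ, Z)))))))
  →27  S(S(S(S(add(add(Z, mul(add(SZ, Z), mul(SSZ, SZ))), add(mul(SZ, Z), add(SSZ, Z)))))))
  →28  S(S(S(S(add(mul(add(SZ, Z), mul(SSZ, SZ)), add(mul(SZ, Z), add(SSZ, Z)))))))
  →29  S(S(S(S(add(mul(S(add(Z, Z)), mul(SSZ, SZ)), add(mul(SZ, Z), add(SSZ, Z)))))))
  →30  S(S(S(S(add(add(mul(SSZ, SZ), mul(add(Z, Z), mul(SSZ, SZ))), add(mul(SZ, Z), add(SSZ, Z)))))))
  →31  S(S(S(S(add(add(add(SZ, mul(SZ, SZ)), mul(add(Z, Z), mul(SSZ, SZ))), add(mul(SZ, Z), add(SSZ, Z)))))))
  →32  S(S(S(S(add(add(S(add(Z, mul(SZ, SZ))), mul(add(Z, Z), mul(SSZ, SZ))), add(mul(SZ, Z), add(SSZ, Z)))))))
  →33  S(S(S(S(add(S(add(add(Z, mul(SZ, SZ)), mul(add(Z, Z), mul(SSZ, SZ)))), add(mul(SZ, Z), add(SSZ, Z)))))))
  →34  S(S(S(S(S(add(add(add(Z, mul(SZ, SZ)), mul(add(Z, Z), mul(SSZ, SZ))), add(mul(SZ, Z), add(SSZ, Z))))))))
  →35  S(S(S(S(S(add(add(mul(SZ, SZ), mul(add(Z, Z), mul(SSZ, SZ))), add(mul(SZ, Z), add(SSZ, Z))))))))
  →36  S(S(S(S(S(add(add(add(SZ, mul(Z, SZ)), mul(add(Z, Z), mul(SSZ, SZ))), add(mul(SZ, Z), add(SSZ, Z))))))))
  →37  S(S(S(S(S(add(add(S(add(Z, mul(Z, SZ))), mul(add(Z, Z), mul(SSZ, SZ))), add(mul(SZ, Z), add(SSZ, Z))))))))
  →38  S(S(S(S(S(add(S(add(add(Z, mul(Z, SZ)), mul(add(Z, Z), mul(SSZ, SZ)))), add(mul(SZ, Z), add(SSZ, Z))))))))
  →39  S(S(S(S(S(S(add(add(add(Z, mul(Z, SZ)), mul(add(Z, Z), mul(SSZ, SZ))), add(mul(SZ, Z), add(SSZ, Z)))))))))
  →40  S(S(S(S(S(S(add(add(mul(Z, SZ), mul(add(Z, Z), mul(SSZ, SZ))), add(mul(SZ, Z), add(SSZ, Z)))))))))
  →41  S(S(S(S(S(S(add(add(Z, mul(add(Z, Z), mul(SSZ, SZ))), add(mul(SZ, Z), add(SSZ, Z)))))))))
  →42  S(S(S(S(S(S(add(mul(add(Z, Z), mul(SSZ, SZ)), add(mul(SZ, Z), add(SSZ, Z)))))))))
  →43  S(S(S(S(S(S(add(mul(Z, mul(SSZ, SZ)), add(mul(SZ, Z), add(SSZ, Z)))))))))
  →44  S(S(S(S(S(S(add(Z, add(mul(SZ, Z), add(SSZ, Z)))))))))
  →45  S(S(S(S(S(S(add(mul(SZ, Z), add(SSZ, Z))))))))
  →46  S(S(S(S(S(S(add(add(Z, mul(Z, Z)), add(SSZ, Z))))))))
  →47  S(S(S(S(S(S(add(mul(Z, Z), add(SSZ, Z))))))))
  →48  S(S(S(S(S(S(add(Z, add(SSZ, Z))))))))
  →49  S(S(S(S(S(S(add(SSZ, Z)))))))
  →50  S(S(S(S(S(S(S(add(SZ, Z))))))))
  →51  S(S(S(S(S(S(S(S(add(Z, Z)))))))))
  →52  S^8(Z)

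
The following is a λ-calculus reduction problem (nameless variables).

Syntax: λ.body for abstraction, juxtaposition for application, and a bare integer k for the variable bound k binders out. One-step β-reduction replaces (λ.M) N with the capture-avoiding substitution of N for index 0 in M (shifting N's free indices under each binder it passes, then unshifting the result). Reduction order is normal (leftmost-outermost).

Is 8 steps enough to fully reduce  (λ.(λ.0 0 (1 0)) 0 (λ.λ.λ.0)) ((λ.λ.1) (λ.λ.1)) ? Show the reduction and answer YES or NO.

Answer: YES — reaches normal form λ.λ.1 in 8 ≤ 8 steps

Derivation:
  start: (λ.(λ.0 0 (1 0)) 0 (λ.λ.λ.0)) ((λ.λ.1) (λ.λ.1))
  [1] (λ.0 0 ((λ.λ.1) (λ.λ.1) 0)) ((λ.λ.1) (λ.λ.1)) (λ.λ.λ.0)
  [2] (λ.λ.1) (λ.λ.1) ((λ.λ.1) (λ.λ.1)) ((λ.λ.1) (λ.λ.1) ((λ.λ.1) (λ.λ.1))) (λ.λ.λ.0)
  [3] (λ.λ.λ.1) ((λ.λ.1) (λ.λ.1)) ((λ.λ.1) (λ.λ.1) ((λ.λ.1) (λ.λ.1))) (λ.λ.λ.0)
  [4] (λ.λ.1) ((λ.λ.1) (λ.λ.1) ((λ.λ.1) (λ.λ.1))) (λ.λ.λ.0)
  [5] (λ.(λ.λ.1) (λ.λ.1) ((λ.λ.1) (λ.λ.1))) (λ.λ.λ.0)
  [6] (λ.λ.1) (λ.λ.1) ((λ.λ.1) (λ.λ.1))
  [7] (λ.λ.λ.1) ((λ.λ.1) (λ.λ.1))
  [8] λ.λ.1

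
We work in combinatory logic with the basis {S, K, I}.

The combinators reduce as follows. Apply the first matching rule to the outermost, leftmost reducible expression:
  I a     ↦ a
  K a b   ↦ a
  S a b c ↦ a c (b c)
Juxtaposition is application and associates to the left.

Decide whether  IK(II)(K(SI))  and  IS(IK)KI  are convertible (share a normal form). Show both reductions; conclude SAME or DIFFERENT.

Term A:
  start: IK(II)(K(SI))
  →1  K(II)(K(SI))
  →2  II
  →3  I

Term B:
  start: IS(IK)KI
  →1  S(IK)KI
  →2  IKI(KI)
  →3  KI(KI)
  →4  I

Answer: SAME — A ⇓ I, B ⇓ I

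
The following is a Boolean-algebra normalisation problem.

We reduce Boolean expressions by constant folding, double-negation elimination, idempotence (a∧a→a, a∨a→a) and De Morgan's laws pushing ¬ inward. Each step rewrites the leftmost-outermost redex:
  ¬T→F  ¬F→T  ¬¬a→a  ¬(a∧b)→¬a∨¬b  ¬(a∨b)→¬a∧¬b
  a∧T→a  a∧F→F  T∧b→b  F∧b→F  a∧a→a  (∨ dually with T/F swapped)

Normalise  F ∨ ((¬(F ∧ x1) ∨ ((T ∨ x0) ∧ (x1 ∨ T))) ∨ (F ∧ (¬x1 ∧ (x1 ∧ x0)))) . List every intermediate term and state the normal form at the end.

Answer: normal form = T  (in 6 steps)

Derivation:
  start: F ∨ ((¬(F ∧ x1) ∨ ((T ∨ x0) ∧ (x1 ∨ T))) ∨ (F ∧ (¬x1 ∧ (x1 ∧ x0))))
  →1  (¬(F ∧ x1) ∨ ((T ∨ x0) ∧ (x1 ∨ T))) ∨ (F ∧ (¬x1 ∧ (x1 ∧ x0)))
  →2  ((¬F ∨ ¬x1) ∨ ((T ∨ x0) ∧ (x1 ∨ T))) ∨ (F ∧ (¬x1 ∧ (x1 ∧ x0)))
  →3  ((T ∨ ¬x1) ∨ ((T ∨ x0) ∧ (x1 ∨ T))) ∨ (F ∧ (¬x1 ∧ (x1 ∧ x0)))
  →4  (T ∨ ((T ∨ x0) ∧ (x1 ∨ T))) ∨ (F ∧ (¬x1 ∧ (x1 ∧ x0)))
  →5  T ∨ (F ∧ (¬x1 ∧ (x1 ∧ x0)))
  →6  T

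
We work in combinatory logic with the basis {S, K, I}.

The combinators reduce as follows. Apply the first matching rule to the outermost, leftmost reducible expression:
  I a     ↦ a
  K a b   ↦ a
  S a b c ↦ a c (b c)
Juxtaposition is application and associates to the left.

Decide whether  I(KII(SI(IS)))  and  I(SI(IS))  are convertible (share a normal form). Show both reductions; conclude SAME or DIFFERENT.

Term A:
  start: I(KII(SI(IS)))
  step 1: KII(SI(IS))
  step 2: I(SI(IS))
  step 3: SI(IS)
  step 4: SIS

Term B:
  start: I(SI(IS))
  step 1: SI(IS)
  step 2: SIS

Answer: SAME — A ⇓ SIS, B ⇓ SIS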